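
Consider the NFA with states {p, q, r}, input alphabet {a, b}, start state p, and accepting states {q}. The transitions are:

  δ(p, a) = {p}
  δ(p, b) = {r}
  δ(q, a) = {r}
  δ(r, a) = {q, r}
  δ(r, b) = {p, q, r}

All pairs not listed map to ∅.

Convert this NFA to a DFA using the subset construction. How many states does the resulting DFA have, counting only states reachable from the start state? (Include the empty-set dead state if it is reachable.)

Start state of the DFA: {p}.
{p} --a--> {p}  [seen]
{p} --b--> {r}  [new]
{r} --a--> {q, r}  [new]
{r} --b--> {p, q, r}  [new]
{q, r} --a--> {q, r}  [seen]
{q, r} --b--> {p, q, r}  [seen]
{p, q, r} --a--> {p, q, r}  [seen]
{p, q, r} --b--> {p, q, r}  [seen]
Reachable DFA states: {p}, {r}, {q, r}, {p, q, r}.

4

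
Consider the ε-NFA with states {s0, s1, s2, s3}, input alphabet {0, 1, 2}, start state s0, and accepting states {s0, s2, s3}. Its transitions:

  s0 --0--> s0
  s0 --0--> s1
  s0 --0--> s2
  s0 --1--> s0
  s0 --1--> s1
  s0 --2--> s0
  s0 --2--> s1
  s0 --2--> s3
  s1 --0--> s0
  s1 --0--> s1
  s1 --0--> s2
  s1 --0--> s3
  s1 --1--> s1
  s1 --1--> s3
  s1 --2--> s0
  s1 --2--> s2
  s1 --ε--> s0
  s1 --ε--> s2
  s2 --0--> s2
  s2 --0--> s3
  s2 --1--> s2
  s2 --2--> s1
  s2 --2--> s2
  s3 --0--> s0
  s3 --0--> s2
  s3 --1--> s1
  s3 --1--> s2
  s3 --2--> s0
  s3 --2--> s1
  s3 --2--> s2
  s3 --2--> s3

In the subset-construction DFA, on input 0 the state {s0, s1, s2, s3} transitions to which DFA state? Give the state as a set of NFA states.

δ(s0,0) = {s0, s1, s2}; δ(s1,0) = {s0, s1, s2, s3}; δ(s2,0) = {s2, s3}; δ(s3,0) = {s0, s2}.
Union: {s0, s1, s2, s3}.

{s0, s1, s2, s3}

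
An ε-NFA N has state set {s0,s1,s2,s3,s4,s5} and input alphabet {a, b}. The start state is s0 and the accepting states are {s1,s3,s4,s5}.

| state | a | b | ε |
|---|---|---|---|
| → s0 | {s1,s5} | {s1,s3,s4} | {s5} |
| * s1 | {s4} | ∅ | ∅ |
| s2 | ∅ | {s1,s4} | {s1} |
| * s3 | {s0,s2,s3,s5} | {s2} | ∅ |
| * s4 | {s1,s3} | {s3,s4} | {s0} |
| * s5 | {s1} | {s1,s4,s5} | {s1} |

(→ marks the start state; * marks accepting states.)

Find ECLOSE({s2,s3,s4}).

{s0,s1,s2,s3,s4,s5}

Begin with {s2,s3,s4}.
s2 →ε {s1}; add s1.
s4 →ε {s0}; add s0.
s0 →ε {s5}; add s5.
ε-closure = {s0,s1,s2,s3,s4,s5}.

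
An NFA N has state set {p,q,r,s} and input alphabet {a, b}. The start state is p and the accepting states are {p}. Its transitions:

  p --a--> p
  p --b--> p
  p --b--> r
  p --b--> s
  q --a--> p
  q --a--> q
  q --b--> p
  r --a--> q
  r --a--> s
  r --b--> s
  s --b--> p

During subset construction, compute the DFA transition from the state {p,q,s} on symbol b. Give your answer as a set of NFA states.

δ(p,b) = {p,r,s}; δ(q,b) = {p}; δ(s,b) = {p}.
Union: {p,r,s}.

{p,r,s}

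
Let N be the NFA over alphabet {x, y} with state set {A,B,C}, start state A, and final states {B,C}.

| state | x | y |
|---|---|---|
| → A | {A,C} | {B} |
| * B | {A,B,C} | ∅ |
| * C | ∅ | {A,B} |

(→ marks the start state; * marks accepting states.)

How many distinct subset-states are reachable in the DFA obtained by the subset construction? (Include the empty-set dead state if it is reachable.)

6

Start state of the DFA: {A}.
{A} --x--> {A,C}  [new]
{A} --y--> {B}  [new]
{A,C} --x--> {A,C}  [seen]
{A,C} --y--> {A,B}  [new]
{B} --x--> {A,B,C}  [new]
{B} --y--> ∅  [new]
{A,B} --x--> {A,B,C}  [seen]
{A,B} --y--> {B}  [seen]
{A,B,C} --x--> {A,B,C}  [seen]
{A,B,C} --y--> {A,B}  [seen]
∅ --x--> ∅  [seen]
∅ --y--> ∅  [seen]
Reachable DFA states: {A}, {A,C}, {B}, {A,B}, {A,B,C}, ∅.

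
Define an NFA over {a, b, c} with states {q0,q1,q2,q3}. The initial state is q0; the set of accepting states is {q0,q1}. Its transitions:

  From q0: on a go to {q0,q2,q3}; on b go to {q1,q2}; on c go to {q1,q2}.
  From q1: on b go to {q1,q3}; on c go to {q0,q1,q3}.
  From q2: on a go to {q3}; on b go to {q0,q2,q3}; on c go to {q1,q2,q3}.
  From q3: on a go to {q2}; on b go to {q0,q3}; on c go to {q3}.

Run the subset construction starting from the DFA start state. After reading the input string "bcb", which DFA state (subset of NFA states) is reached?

{q0,q1,q2,q3}

Start: {q0}.
δ(q0,b) = {q1,q2}.
Union: {q1,q2}.
After b: {q1,q2}.
δ(q1,c) = {q0,q1,q3}; δ(q2,c) = {q1,q2,q3}.
Union: {q0,q1,q2,q3}.
After c: {q0,q1,q2,q3}.
δ(q0,b) = {q1,q2}; δ(q1,b) = {q1,q3}; δ(q2,b) = {q0,q2,q3}; δ(q3,b) = {q0,q3}.
Union: {q0,q1,q2,q3}.
After b: {q0,q1,q2,q3}.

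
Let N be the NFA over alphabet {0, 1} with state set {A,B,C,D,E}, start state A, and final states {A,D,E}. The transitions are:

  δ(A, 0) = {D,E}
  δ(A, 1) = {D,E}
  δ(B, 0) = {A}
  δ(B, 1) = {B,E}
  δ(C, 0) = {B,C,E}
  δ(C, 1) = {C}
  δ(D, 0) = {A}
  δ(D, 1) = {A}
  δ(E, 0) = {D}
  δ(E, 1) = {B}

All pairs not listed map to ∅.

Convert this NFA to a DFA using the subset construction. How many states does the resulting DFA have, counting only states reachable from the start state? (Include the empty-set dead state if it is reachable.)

8

Start state of the DFA: {A}.
{A} --0--> {D,E}  [new]
{A} --1--> {D,E}  [seen]
{D,E} --0--> {A,D}  [new]
{D,E} --1--> {A,B}  [new]
{A,D} --0--> {A,D,E}  [new]
{A,D} --1--> {A,D,E}  [seen]
{A,B} --0--> {A,D,E}  [seen]
{A,B} --1--> {B,D,E}  [new]
{A,D,E} --0--> {A,D,E}  [seen]
{A,D,E} --1--> {A,B,D,E}  [new]
{B,D,E} --0--> {A,D}  [seen]
{B,D,E} --1--> {A,B,E}  [new]
{A,B,D,E} --0--> {A,D,E}  [seen]
{A,B,D,E} --1--> {A,B,D,E}  [seen]
{A,B,E} --0--> {A,D,E}  [seen]
{A,B,E} --1--> {B,D,E}  [seen]
Reachable DFA states: {A}, {D,E}, {A,D}, {A,B}, {A,D,E}, {B,D,E}, {A,B,D,E}, {A,B,E}.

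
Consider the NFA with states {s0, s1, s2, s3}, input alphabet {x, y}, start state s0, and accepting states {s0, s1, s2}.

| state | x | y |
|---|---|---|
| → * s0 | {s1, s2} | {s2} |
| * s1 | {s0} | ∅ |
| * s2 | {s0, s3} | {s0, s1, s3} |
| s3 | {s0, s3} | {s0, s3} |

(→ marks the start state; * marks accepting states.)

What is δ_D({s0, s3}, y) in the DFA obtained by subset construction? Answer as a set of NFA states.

{s0, s2, s3}

δ(s0,y) = {s2}; δ(s3,y) = {s0, s3}.
Union: {s0, s2, s3}.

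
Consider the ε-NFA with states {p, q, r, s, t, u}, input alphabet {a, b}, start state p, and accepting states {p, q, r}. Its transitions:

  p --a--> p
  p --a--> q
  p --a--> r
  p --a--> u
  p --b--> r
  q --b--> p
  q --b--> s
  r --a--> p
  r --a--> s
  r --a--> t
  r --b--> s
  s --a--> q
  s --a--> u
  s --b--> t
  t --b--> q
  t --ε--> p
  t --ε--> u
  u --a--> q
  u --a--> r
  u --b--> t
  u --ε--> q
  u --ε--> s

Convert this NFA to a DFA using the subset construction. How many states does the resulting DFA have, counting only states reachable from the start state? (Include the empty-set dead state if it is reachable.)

Start state of the DFA: {p} (ε-closure of the NFA start).
{p} --a--> {p, q, r, s, u}  [new]
{p} --b--> {r}  [new]
{p, q, r, s, u} --a--> {p, q, r, s, t, u}  [new]
{p, q, r, s, u} --b--> {p, q, r, s, t, u}  [seen]
{r} --a--> {p, q, s, t, u}  [new]
{r} --b--> {s}  [new]
{p, q, r, s, t, u} --a--> {p, q, r, s, t, u}  [seen]
{p, q, r, s, t, u} --b--> {p, q, r, s, t, u}  [seen]
{p, q, s, t, u} --a--> {p, q, r, s, u}  [seen]
{p, q, s, t, u} --b--> {p, q, r, s, t, u}  [seen]
{s} --a--> {q, s, u}  [new]
{s} --b--> {p, q, s, t, u}  [seen]
{q, s, u} --a--> {q, r, s, u}  [new]
{q, s, u} --b--> {p, q, s, t, u}  [seen]
{q, r, s, u} --a--> {p, q, r, s, t, u}  [seen]
{q, r, s, u} --b--> {p, q, s, t, u}  [seen]
Reachable DFA states: {p}, {p, q, r, s, u}, {r}, {p, q, r, s, t, u}, {p, q, s, t, u}, {s}, {q, s, u}, {q, r, s, u}.

8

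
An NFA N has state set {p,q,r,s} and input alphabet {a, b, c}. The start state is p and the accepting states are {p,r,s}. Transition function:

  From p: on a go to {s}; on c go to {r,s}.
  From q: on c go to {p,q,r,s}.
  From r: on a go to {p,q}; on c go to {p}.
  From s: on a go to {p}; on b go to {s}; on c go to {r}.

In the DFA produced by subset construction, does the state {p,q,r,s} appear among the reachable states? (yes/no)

yes

Start state of the DFA: {p}.
{p} --a--> {s}  [new]
{p} --b--> ∅  [new]
{p} --c--> {r,s}  [new]
{s} --a--> {p}  [seen]
{s} --b--> {s}  [seen]
{s} --c--> {r}  [new]
∅ --a--> ∅  [seen]
∅ --b--> ∅  [seen]
∅ --c--> ∅  [seen]
{r,s} --a--> {p,q}  [new]
{r,s} --b--> {s}  [seen]
{r,s} --c--> {p,r}  [new]
{r} --a--> {p,q}  [seen]
{r} --b--> ∅  [seen]
{r} --c--> {p}  [seen]
{p,q} --a--> {s}  [seen]
{p,q} --b--> ∅  [seen]
{p,q} --c--> {p,q,r,s}  [new]
{p,r} --a--> {p,q,s}  [new]
{p,r} --b--> ∅  [seen]
{p,r} --c--> {p,r,s}  [new]
{p,q,r,s} --a--> {p,q,s}  [seen]
{p,q,r,s} --b--> {s}  [seen]
{p,q,r,s} --c--> {p,q,r,s}  [seen]
{p,q,s} --a--> {p,s}  [new]
{p,q,s} --b--> {s}  [seen]
{p,q,s} --c--> {p,q,r,s}  [seen]
{p,r,s} --a--> {p,q,s}  [seen]
{p,r,s} --b--> {s}  [seen]
{p,r,s} --c--> {p,r,s}  [seen]
{p,s} --a--> {p,s}  [seen]
{p,s} --b--> {s}  [seen]
{p,s} --c--> {r,s}  [seen]
Reachable DFA states: {p}, {s}, ∅, {r,s}, {r}, {p,q}, {p,r}, {p,q,r,s}, {p,q,s}, {p,r,s}, {p,s}.
{p,q,r,s} is among them.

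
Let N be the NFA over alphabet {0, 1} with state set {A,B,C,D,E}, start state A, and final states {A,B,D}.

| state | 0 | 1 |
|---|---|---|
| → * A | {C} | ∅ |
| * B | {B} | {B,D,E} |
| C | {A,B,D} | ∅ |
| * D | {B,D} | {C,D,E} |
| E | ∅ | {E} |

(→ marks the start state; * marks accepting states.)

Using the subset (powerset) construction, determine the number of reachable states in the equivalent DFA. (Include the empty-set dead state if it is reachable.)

Start state of the DFA: {A}.
{A} --0--> {C}  [new]
{A} --1--> ∅  [new]
{C} --0--> {A,B,D}  [new]
{C} --1--> ∅  [seen]
∅ --0--> ∅  [seen]
∅ --1--> ∅  [seen]
{A,B,D} --0--> {B,C,D}  [new]
{A,B,D} --1--> {B,C,D,E}  [new]
{B,C,D} --0--> {A,B,D}  [seen]
{B,C,D} --1--> {B,C,D,E}  [seen]
{B,C,D,E} --0--> {A,B,D}  [seen]
{B,C,D,E} --1--> {B,C,D,E}  [seen]
Reachable DFA states: {A}, {C}, ∅, {A,B,D}, {B,C,D}, {B,C,D,E}.

6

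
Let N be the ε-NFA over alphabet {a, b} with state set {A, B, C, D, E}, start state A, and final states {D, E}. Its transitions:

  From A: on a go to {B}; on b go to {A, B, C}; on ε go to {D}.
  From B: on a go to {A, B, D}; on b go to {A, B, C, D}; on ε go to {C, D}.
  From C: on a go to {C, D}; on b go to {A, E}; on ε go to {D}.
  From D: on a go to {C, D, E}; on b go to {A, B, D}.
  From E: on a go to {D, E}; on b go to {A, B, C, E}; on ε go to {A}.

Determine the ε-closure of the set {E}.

Begin with {E}.
E →ε {A}; add A.
A →ε {D}; add D.
ε-closure = {A, D, E}.

{A, D, E}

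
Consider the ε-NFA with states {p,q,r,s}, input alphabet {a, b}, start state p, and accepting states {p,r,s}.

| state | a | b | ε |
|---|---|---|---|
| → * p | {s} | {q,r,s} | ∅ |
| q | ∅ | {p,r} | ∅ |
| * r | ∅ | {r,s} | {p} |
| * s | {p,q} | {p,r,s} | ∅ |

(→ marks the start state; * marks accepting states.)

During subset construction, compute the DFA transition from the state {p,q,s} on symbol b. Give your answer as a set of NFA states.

δ(p,b) = {q,r,s}; δ(q,b) = {p,r}; δ(s,b) = {p,r,s}.
Union: {p,q,r,s}.

{p,q,r,s}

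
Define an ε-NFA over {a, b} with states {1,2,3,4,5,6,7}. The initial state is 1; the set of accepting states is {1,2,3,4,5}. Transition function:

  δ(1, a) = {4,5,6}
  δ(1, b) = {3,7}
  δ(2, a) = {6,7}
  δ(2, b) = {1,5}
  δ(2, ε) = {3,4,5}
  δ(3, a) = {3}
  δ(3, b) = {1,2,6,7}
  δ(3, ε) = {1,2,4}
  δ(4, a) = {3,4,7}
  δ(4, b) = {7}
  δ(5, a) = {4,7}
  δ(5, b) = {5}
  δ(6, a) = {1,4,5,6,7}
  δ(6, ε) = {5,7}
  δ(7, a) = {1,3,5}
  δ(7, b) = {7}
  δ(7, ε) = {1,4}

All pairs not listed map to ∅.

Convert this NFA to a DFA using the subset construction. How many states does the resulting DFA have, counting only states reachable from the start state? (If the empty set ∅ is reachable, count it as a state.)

Start state of the DFA: {1} (ε-closure of the NFA start).
{1} --a--> {1,4,5,6,7}  [new]
{1} --b--> {1,2,3,4,5,7}  [new]
{1,4,5,6,7} --a--> {1,2,3,4,5,6,7}  [new]
{1,4,5,6,7} --b--> {1,2,3,4,5,7}  [seen]
{1,2,3,4,5,7} --a--> {1,2,3,4,5,6,7}  [seen]
{1,2,3,4,5,7} --b--> {1,2,3,4,5,6,7}  [seen]
{1,2,3,4,5,6,7} --a--> {1,2,3,4,5,6,7}  [seen]
{1,2,3,4,5,6,7} --b--> {1,2,3,4,5,6,7}  [seen]
Reachable DFA states: {1}, {1,4,5,6,7}, {1,2,3,4,5,7}, {1,2,3,4,5,6,7}.

4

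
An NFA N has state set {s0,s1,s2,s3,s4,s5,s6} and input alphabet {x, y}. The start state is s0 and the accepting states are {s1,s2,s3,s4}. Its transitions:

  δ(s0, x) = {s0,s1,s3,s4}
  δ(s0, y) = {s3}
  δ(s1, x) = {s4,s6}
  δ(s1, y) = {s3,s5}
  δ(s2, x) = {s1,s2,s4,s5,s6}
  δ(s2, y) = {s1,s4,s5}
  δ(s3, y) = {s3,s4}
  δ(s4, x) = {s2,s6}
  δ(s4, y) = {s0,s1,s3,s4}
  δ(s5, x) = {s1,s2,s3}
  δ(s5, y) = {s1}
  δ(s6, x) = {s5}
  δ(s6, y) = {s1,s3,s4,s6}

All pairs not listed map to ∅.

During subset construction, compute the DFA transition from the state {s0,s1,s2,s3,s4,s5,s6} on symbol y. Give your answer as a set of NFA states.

{s0,s1,s3,s4,s5,s6}

δ(s0,y) = {s3}; δ(s1,y) = {s3,s5}; δ(s2,y) = {s1,s4,s5}; δ(s3,y) = {s3,s4}; δ(s4,y) = {s0,s1,s3,s4}; δ(s5,y) = {s1}; δ(s6,y) = {s1,s3,s4,s6}.
Union: {s0,s1,s3,s4,s5,s6}.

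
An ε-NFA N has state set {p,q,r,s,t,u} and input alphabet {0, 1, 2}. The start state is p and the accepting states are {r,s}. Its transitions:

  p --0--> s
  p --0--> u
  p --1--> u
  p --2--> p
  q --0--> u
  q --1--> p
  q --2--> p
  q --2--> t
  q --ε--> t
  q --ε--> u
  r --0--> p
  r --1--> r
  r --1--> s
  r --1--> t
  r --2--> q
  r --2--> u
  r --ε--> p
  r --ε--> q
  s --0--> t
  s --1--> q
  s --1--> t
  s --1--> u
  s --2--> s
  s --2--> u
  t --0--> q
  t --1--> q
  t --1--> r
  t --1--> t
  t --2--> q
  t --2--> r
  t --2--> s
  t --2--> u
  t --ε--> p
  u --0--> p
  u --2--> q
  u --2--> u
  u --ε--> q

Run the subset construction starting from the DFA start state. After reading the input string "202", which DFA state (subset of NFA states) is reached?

{p,q,r,s,t,u}

Start: {p}.
δ(p,2) = {p}.
Union: {p}.
After 2: {p}.
δ(p,0) = {s,u}.
Union: {s,u}.
ε-closure gives {p,q,s,t,u}.
After 0: {p,q,s,t,u}.
δ(p,2) = {p}; δ(q,2) = {p,t}; δ(s,2) = {s,u}; δ(t,2) = {q,r,s,u}; δ(u,2) = {q,u}.
Union: {p,q,r,s,t,u}.
After 2: {p,q,r,s,t,u}.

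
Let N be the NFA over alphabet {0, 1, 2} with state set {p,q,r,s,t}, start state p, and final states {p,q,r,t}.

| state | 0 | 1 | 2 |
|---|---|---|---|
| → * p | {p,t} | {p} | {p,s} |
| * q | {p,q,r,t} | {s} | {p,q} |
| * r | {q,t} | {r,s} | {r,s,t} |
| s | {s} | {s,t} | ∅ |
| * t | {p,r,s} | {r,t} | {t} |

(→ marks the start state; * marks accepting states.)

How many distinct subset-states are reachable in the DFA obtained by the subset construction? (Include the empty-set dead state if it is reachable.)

Start state of the DFA: {p}.
{p} --0--> {p,t}  [new]
{p} --1--> {p}  [seen]
{p} --2--> {p,s}  [new]
{p,t} --0--> {p,r,s,t}  [new]
{p,t} --1--> {p,r,t}  [new]
{p,t} --2--> {p,s,t}  [new]
{p,s} --0--> {p,s,t}  [seen]
{p,s} --1--> {p,s,t}  [seen]
{p,s} --2--> {p,s}  [seen]
{p,r,s,t} --0--> {p,q,r,s,t}  [new]
{p,r,s,t} --1--> {p,r,s,t}  [seen]
{p,r,s,t} --2--> {p,r,s,t}  [seen]
{p,r,t} --0--> {p,q,r,s,t}  [seen]
{p,r,t} --1--> {p,r,s,t}  [seen]
{p,r,t} --2--> {p,r,s,t}  [seen]
{p,s,t} --0--> {p,r,s,t}  [seen]
{p,s,t} --1--> {p,r,s,t}  [seen]
{p,s,t} --2--> {p,s,t}  [seen]
{p,q,r,s,t} --0--> {p,q,r,s,t}  [seen]
{p,q,r,s,t} --1--> {p,r,s,t}  [seen]
{p,q,r,s,t} --2--> {p,q,r,s,t}  [seen]
Reachable DFA states: {p}, {p,t}, {p,s}, {p,r,s,t}, {p,r,t}, {p,s,t}, {p,q,r,s,t}.

7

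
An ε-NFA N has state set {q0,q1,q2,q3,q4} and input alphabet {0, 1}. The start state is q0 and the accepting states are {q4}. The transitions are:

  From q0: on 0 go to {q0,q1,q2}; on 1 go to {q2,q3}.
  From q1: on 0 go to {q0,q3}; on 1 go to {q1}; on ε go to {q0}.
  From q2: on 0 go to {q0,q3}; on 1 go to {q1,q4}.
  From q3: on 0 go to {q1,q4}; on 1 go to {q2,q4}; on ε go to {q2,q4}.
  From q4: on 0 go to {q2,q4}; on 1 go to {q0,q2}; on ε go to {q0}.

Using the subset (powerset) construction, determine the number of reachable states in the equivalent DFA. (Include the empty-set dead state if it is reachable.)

Start state of the DFA: {q0} (ε-closure of the NFA start).
{q0} --0--> {q0,q1,q2}  [new]
{q0} --1--> {q0,q2,q3,q4}  [new]
{q0,q1,q2} --0--> {q0,q1,q2,q3,q4}  [new]
{q0,q1,q2} --1--> {q0,q1,q2,q3,q4}  [seen]
{q0,q2,q3,q4} --0--> {q0,q1,q2,q3,q4}  [seen]
{q0,q2,q3,q4} --1--> {q0,q1,q2,q3,q4}  [seen]
{q0,q1,q2,q3,q4} --0--> {q0,q1,q2,q3,q4}  [seen]
{q0,q1,q2,q3,q4} --1--> {q0,q1,q2,q3,q4}  [seen]
Reachable DFA states: {q0}, {q0,q1,q2}, {q0,q2,q3,q4}, {q0,q1,q2,q3,q4}.

4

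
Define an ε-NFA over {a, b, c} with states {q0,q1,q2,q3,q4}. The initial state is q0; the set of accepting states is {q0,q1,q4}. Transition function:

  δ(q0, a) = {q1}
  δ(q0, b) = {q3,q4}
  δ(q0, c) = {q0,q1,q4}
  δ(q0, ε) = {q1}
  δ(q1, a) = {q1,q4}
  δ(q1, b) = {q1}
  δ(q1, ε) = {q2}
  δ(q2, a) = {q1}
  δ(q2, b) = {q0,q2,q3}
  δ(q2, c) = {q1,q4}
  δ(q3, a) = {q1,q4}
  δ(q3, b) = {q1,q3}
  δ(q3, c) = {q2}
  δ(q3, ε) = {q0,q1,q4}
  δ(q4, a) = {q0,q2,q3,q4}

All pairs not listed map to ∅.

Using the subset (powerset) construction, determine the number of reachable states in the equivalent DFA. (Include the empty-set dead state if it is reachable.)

Start state of the DFA: {q0,q1,q2} (ε-closure of the NFA start).
{q0,q1,q2} --a--> {q1,q2,q4}  [new]
{q0,q1,q2} --b--> {q0,q1,q2,q3,q4}  [new]
{q0,q1,q2} --c--> {q0,q1,q2,q4}  [new]
{q1,q2,q4} --a--> {q0,q1,q2,q3,q4}  [seen]
{q1,q2,q4} --b--> {q0,q1,q2,q3,q4}  [seen]
{q1,q2,q4} --c--> {q1,q2,q4}  [seen]
{q0,q1,q2,q3,q4} --a--> {q0,q1,q2,q3,q4}  [seen]
{q0,q1,q2,q3,q4} --b--> {q0,q1,q2,q3,q4}  [seen]
{q0,q1,q2,q3,q4} --c--> {q0,q1,q2,q4}  [seen]
{q0,q1,q2,q4} --a--> {q0,q1,q2,q3,q4}  [seen]
{q0,q1,q2,q4} --b--> {q0,q1,q2,q3,q4}  [seen]
{q0,q1,q2,q4} --c--> {q0,q1,q2,q4}  [seen]
Reachable DFA states: {q0,q1,q2}, {q1,q2,q4}, {q0,q1,q2,q3,q4}, {q0,q1,q2,q4}.

4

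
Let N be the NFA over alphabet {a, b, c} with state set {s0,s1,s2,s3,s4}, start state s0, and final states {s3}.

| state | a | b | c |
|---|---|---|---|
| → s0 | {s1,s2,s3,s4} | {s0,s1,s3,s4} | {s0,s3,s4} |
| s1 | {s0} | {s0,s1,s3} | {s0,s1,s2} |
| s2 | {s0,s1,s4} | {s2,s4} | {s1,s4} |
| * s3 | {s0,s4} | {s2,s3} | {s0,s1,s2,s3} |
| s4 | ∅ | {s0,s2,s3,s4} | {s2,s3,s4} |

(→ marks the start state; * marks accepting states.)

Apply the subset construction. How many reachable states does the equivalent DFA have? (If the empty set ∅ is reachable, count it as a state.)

6

Start state of the DFA: {s0}.
{s0} --a--> {s1,s2,s3,s4}  [new]
{s0} --b--> {s0,s1,s3,s4}  [new]
{s0} --c--> {s0,s3,s4}  [new]
{s1,s2,s3,s4} --a--> {s0,s1,s4}  [new]
{s1,s2,s3,s4} --b--> {s0,s1,s2,s3,s4}  [new]
{s1,s2,s3,s4} --c--> {s0,s1,s2,s3,s4}  [seen]
{s0,s1,s3,s4} --a--> {s0,s1,s2,s3,s4}  [seen]
{s0,s1,s3,s4} --b--> {s0,s1,s2,s3,s4}  [seen]
{s0,s1,s3,s4} --c--> {s0,s1,s2,s3,s4}  [seen]
{s0,s3,s4} --a--> {s0,s1,s2,s3,s4}  [seen]
{s0,s3,s4} --b--> {s0,s1,s2,s3,s4}  [seen]
{s0,s3,s4} --c--> {s0,s1,s2,s3,s4}  [seen]
{s0,s1,s4} --a--> {s0,s1,s2,s3,s4}  [seen]
{s0,s1,s4} --b--> {s0,s1,s2,s3,s4}  [seen]
{s0,s1,s4} --c--> {s0,s1,s2,s3,s4}  [seen]
{s0,s1,s2,s3,s4} --a--> {s0,s1,s2,s3,s4}  [seen]
{s0,s1,s2,s3,s4} --b--> {s0,s1,s2,s3,s4}  [seen]
{s0,s1,s2,s3,s4} --c--> {s0,s1,s2,s3,s4}  [seen]
Reachable DFA states: {s0}, {s1,s2,s3,s4}, {s0,s1,s3,s4}, {s0,s3,s4}, {s0,s1,s4}, {s0,s1,s2,s3,s4}.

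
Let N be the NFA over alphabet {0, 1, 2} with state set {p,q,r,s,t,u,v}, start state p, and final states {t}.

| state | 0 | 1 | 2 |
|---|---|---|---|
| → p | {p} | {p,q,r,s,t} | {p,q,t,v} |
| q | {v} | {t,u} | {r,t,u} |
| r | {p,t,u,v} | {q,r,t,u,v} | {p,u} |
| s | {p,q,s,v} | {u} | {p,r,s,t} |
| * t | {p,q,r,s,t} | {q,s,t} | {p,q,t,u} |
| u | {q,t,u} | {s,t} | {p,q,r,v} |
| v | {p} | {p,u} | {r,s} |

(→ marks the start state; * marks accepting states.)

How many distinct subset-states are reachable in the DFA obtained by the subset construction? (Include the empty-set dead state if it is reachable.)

6

Start state of the DFA: {p}.
{p} --0--> {p}  [seen]
{p} --1--> {p,q,r,s,t}  [new]
{p} --2--> {p,q,t,v}  [new]
{p,q,r,s,t} --0--> {p,q,r,s,t,u,v}  [new]
{p,q,r,s,t} --1--> {p,q,r,s,t,u,v}  [seen]
{p,q,r,s,t} --2--> {p,q,r,s,t,u,v}  [seen]
{p,q,t,v} --0--> {p,q,r,s,t,v}  [new]
{p,q,t,v} --1--> {p,q,r,s,t,u}  [new]
{p,q,t,v} --2--> {p,q,r,s,t,u,v}  [seen]
{p,q,r,s,t,u,v} --0--> {p,q,r,s,t,u,v}  [seen]
{p,q,r,s,t,u,v} --1--> {p,q,r,s,t,u,v}  [seen]
{p,q,r,s,t,u,v} --2--> {p,q,r,s,t,u,v}  [seen]
{p,q,r,s,t,v} --0--> {p,q,r,s,t,u,v}  [seen]
{p,q,r,s,t,v} --1--> {p,q,r,s,t,u,v}  [seen]
{p,q,r,s,t,v} --2--> {p,q,r,s,t,u,v}  [seen]
{p,q,r,s,t,u} --0--> {p,q,r,s,t,u,v}  [seen]
{p,q,r,s,t,u} --1--> {p,q,r,s,t,u,v}  [seen]
{p,q,r,s,t,u} --2--> {p,q,r,s,t,u,v}  [seen]
Reachable DFA states: {p}, {p,q,r,s,t}, {p,q,t,v}, {p,q,r,s,t,u,v}, {p,q,r,s,t,v}, {p,q,r,s,t,u}.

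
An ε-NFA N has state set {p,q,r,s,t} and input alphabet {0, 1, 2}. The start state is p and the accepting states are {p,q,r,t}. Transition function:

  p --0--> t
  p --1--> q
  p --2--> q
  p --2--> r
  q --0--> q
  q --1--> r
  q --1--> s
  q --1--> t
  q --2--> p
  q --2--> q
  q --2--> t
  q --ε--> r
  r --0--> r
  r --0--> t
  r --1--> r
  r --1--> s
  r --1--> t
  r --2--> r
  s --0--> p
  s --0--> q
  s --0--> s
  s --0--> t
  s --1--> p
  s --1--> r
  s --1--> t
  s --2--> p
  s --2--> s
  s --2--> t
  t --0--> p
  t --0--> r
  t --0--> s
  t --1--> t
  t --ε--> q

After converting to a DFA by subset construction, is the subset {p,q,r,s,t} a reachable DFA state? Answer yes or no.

yes

Start state of the DFA: {p} (ε-closure of the NFA start).
{p} --0--> {q,r,t}  [new]
{p} --1--> {q,r}  [new]
{p} --2--> {q,r}  [seen]
{q,r,t} --0--> {p,q,r,s,t}  [new]
{q,r,t} --1--> {q,r,s,t}  [new]
{q,r,t} --2--> {p,q,r,t}  [new]
{q,r} --0--> {q,r,t}  [seen]
{q,r} --1--> {q,r,s,t}  [seen]
{q,r} --2--> {p,q,r,t}  [seen]
{p,q,r,s,t} --0--> {p,q,r,s,t}  [seen]
{p,q,r,s,t} --1--> {p,q,r,s,t}  [seen]
{p,q,r,s,t} --2--> {p,q,r,s,t}  [seen]
{q,r,s,t} --0--> {p,q,r,s,t}  [seen]
{q,r,s,t} --1--> {p,q,r,s,t}  [seen]
{q,r,s,t} --2--> {p,q,r,s,t}  [seen]
{p,q,r,t} --0--> {p,q,r,s,t}  [seen]
{p,q,r,t} --1--> {q,r,s,t}  [seen]
{p,q,r,t} --2--> {p,q,r,t}  [seen]
Reachable DFA states: {p}, {q,r,t}, {q,r}, {p,q,r,s,t}, {q,r,s,t}, {p,q,r,t}.
{p,q,r,s,t} is among them.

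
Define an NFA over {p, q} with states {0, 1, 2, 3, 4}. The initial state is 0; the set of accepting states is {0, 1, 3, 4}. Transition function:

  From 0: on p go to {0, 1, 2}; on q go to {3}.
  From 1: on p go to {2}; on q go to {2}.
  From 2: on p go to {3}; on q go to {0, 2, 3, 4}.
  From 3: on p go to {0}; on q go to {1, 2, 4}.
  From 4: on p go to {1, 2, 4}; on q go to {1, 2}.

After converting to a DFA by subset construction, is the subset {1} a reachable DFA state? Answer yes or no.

no

Start state of the DFA: {0}.
{0} --p--> {0, 1, 2}  [new]
{0} --q--> {3}  [new]
{0, 1, 2} --p--> {0, 1, 2, 3}  [new]
{0, 1, 2} --q--> {0, 2, 3, 4}  [new]
{3} --p--> {0}  [seen]
{3} --q--> {1, 2, 4}  [new]
{0, 1, 2, 3} --p--> {0, 1, 2, 3}  [seen]
{0, 1, 2, 3} --q--> {0, 1, 2, 3, 4}  [new]
{0, 2, 3, 4} --p--> {0, 1, 2, 3, 4}  [seen]
{0, 2, 3, 4} --q--> {0, 1, 2, 3, 4}  [seen]
{1, 2, 4} --p--> {1, 2, 3, 4}  [new]
{1, 2, 4} --q--> {0, 1, 2, 3, 4}  [seen]
{0, 1, 2, 3, 4} --p--> {0, 1, 2, 3, 4}  [seen]
{0, 1, 2, 3, 4} --q--> {0, 1, 2, 3, 4}  [seen]
{1, 2, 3, 4} --p--> {0, 1, 2, 3, 4}  [seen]
{1, 2, 3, 4} --q--> {0, 1, 2, 3, 4}  [seen]
Reachable DFA states: {0}, {0, 1, 2}, {3}, {0, 1, 2, 3}, {0, 2, 3, 4}, {1, 2, 4}, {0, 1, 2, 3, 4}, {1, 2, 3, 4}.
{1} is not among them.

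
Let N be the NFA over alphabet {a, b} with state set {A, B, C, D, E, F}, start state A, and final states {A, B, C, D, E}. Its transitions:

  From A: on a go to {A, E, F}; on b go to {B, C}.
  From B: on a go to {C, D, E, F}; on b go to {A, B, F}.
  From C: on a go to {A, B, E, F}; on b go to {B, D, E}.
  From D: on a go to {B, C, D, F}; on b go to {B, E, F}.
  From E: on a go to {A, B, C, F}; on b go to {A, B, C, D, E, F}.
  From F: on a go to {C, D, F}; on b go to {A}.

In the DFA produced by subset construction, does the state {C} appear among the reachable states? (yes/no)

no

Start state of the DFA: {A}.
{A} --a--> {A, E, F}  [new]
{A} --b--> {B, C}  [new]
{A, E, F} --a--> {A, B, C, D, E, F}  [new]
{A, E, F} --b--> {A, B, C, D, E, F}  [seen]
{B, C} --a--> {A, B, C, D, E, F}  [seen]
{B, C} --b--> {A, B, D, E, F}  [new]
{A, B, C, D, E, F} --a--> {A, B, C, D, E, F}  [seen]
{A, B, C, D, E, F} --b--> {A, B, C, D, E, F}  [seen]
{A, B, D, E, F} --a--> {A, B, C, D, E, F}  [seen]
{A, B, D, E, F} --b--> {A, B, C, D, E, F}  [seen]
Reachable DFA states: {A}, {A, E, F}, {B, C}, {A, B, C, D, E, F}, {A, B, D, E, F}.
{C} is not among them.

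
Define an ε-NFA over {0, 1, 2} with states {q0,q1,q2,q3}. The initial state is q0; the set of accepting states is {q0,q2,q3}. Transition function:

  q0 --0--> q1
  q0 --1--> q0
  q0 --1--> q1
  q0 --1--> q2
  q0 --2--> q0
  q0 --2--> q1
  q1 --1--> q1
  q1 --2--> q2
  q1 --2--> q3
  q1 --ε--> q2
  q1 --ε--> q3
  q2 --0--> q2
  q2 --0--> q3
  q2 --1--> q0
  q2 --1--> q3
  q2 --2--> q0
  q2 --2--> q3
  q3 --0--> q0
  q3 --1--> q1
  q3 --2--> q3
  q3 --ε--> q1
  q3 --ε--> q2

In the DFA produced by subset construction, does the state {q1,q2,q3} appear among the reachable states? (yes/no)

yes

Start state of the DFA: {q0} (ε-closure of the NFA start).
{q0} --0--> {q1,q2,q3}  [new]
{q0} --1--> {q0,q1,q2,q3}  [new]
{q0} --2--> {q0,q1,q2,q3}  [seen]
{q1,q2,q3} --0--> {q0,q1,q2,q3}  [seen]
{q1,q2,q3} --1--> {q0,q1,q2,q3}  [seen]
{q1,q2,q3} --2--> {q0,q1,q2,q3}  [seen]
{q0,q1,q2,q3} --0--> {q0,q1,q2,q3}  [seen]
{q0,q1,q2,q3} --1--> {q0,q1,q2,q3}  [seen]
{q0,q1,q2,q3} --2--> {q0,q1,q2,q3}  [seen]
Reachable DFA states: {q0}, {q1,q2,q3}, {q0,q1,q2,q3}.
{q1,q2,q3} is among them.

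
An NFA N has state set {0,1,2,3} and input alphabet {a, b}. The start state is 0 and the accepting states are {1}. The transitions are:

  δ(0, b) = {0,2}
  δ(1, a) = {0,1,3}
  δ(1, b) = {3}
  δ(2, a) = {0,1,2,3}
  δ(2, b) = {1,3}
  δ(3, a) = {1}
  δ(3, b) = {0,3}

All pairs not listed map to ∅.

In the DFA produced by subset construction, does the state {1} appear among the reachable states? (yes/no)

Start state of the DFA: {0}.
{0} --a--> ∅  [new]
{0} --b--> {0,2}  [new]
∅ --a--> ∅  [seen]
∅ --b--> ∅  [seen]
{0,2} --a--> {0,1,2,3}  [new]
{0,2} --b--> {0,1,2,3}  [seen]
{0,1,2,3} --a--> {0,1,2,3}  [seen]
{0,1,2,3} --b--> {0,1,2,3}  [seen]
Reachable DFA states: {0}, ∅, {0,2}, {0,1,2,3}.
{1} is not among them.

no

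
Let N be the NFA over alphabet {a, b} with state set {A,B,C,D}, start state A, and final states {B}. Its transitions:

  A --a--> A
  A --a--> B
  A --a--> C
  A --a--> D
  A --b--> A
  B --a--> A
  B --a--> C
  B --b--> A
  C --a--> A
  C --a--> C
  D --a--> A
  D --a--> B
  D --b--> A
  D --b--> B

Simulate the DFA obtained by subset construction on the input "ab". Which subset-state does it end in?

Start: {A}.
δ(A,a) = {A,B,C,D}.
Union: {A,B,C,D}.
After a: {A,B,C,D}.
δ(A,b) = {A}; δ(B,b) = {A}; δ(C,b) = ∅; δ(D,b) = {A,B}.
Union: {A,B}.
After b: {A,B}.

{A,B}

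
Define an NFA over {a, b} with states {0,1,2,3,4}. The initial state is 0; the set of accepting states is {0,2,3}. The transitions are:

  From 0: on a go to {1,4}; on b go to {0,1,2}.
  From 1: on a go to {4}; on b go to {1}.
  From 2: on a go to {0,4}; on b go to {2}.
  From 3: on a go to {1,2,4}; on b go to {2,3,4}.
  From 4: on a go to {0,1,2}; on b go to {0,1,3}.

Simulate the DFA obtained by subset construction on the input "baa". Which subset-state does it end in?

{0,1,2,4}

Start: {0}.
δ(0,b) = {0,1,2}.
Union: {0,1,2}.
After b: {0,1,2}.
δ(0,a) = {1,4}; δ(1,a) = {4}; δ(2,a) = {0,4}.
Union: {0,1,4}.
After a: {0,1,4}.
δ(0,a) = {1,4}; δ(1,a) = {4}; δ(4,a) = {0,1,2}.
Union: {0,1,2,4}.
After a: {0,1,2,4}.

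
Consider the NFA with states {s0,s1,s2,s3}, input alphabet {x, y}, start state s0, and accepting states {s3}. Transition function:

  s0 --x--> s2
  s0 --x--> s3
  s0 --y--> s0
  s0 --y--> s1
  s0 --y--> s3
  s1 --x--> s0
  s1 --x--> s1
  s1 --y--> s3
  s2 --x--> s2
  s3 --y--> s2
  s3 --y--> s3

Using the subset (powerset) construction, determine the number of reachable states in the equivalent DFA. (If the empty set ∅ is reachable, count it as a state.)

Start state of the DFA: {s0}.
{s0} --x--> {s2,s3}  [new]
{s0} --y--> {s0,s1,s3}  [new]
{s2,s3} --x--> {s2}  [new]
{s2,s3} --y--> {s2,s3}  [seen]
{s0,s1,s3} --x--> {s0,s1,s2,s3}  [new]
{s0,s1,s3} --y--> {s0,s1,s2,s3}  [seen]
{s2} --x--> {s2}  [seen]
{s2} --y--> ∅  [new]
{s0,s1,s2,s3} --x--> {s0,s1,s2,s3}  [seen]
{s0,s1,s2,s3} --y--> {s0,s1,s2,s3}  [seen]
∅ --x--> ∅  [seen]
∅ --y--> ∅  [seen]
Reachable DFA states: {s0}, {s2,s3}, {s0,s1,s3}, {s2}, {s0,s1,s2,s3}, ∅.

6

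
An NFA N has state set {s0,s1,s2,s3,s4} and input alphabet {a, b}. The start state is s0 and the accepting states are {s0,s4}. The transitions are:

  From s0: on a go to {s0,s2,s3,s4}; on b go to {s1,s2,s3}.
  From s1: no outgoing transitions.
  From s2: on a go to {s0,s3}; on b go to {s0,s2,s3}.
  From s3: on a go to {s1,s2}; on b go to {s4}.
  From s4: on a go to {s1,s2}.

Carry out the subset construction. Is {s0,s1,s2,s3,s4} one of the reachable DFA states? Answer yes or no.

yes

Start state of the DFA: {s0}.
{s0} --a--> {s0,s2,s3,s4}  [new]
{s0} --b--> {s1,s2,s3}  [new]
{s0,s2,s3,s4} --a--> {s0,s1,s2,s3,s4}  [new]
{s0,s2,s3,s4} --b--> {s0,s1,s2,s3,s4}  [seen]
{s1,s2,s3} --a--> {s0,s1,s2,s3}  [new]
{s1,s2,s3} --b--> {s0,s2,s3,s4}  [seen]
{s0,s1,s2,s3,s4} --a--> {s0,s1,s2,s3,s4}  [seen]
{s0,s1,s2,s3,s4} --b--> {s0,s1,s2,s3,s4}  [seen]
{s0,s1,s2,s3} --a--> {s0,s1,s2,s3,s4}  [seen]
{s0,s1,s2,s3} --b--> {s0,s1,s2,s3,s4}  [seen]
Reachable DFA states: {s0}, {s0,s2,s3,s4}, {s1,s2,s3}, {s0,s1,s2,s3,s4}, {s0,s1,s2,s3}.
{s0,s1,s2,s3,s4} is among them.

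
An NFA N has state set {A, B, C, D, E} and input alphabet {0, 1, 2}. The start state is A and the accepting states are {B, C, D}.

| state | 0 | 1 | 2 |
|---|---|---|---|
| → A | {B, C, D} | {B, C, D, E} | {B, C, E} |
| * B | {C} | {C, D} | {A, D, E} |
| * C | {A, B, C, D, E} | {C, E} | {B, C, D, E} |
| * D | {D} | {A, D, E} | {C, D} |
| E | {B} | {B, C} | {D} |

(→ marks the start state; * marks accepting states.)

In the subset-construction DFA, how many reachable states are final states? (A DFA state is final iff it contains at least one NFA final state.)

5

Start state of the DFA: {A}.
{A} --0--> {B, C, D}  [new]
{A} --1--> {B, C, D, E}  [new]
{A} --2--> {B, C, E}  [new]
{B, C, D} --0--> {A, B, C, D, E}  [new]
{B, C, D} --1--> {A, C, D, E}  [new]
{B, C, D} --2--> {A, B, C, D, E}  [seen]
{B, C, D, E} --0--> {A, B, C, D, E}  [seen]
{B, C, D, E} --1--> {A, B, C, D, E}  [seen]
{B, C, D, E} --2--> {A, B, C, D, E}  [seen]
{B, C, E} --0--> {A, B, C, D, E}  [seen]
{B, C, E} --1--> {B, C, D, E}  [seen]
{B, C, E} --2--> {A, B, C, D, E}  [seen]
{A, B, C, D, E} --0--> {A, B, C, D, E}  [seen]
{A, B, C, D, E} --1--> {A, B, C, D, E}  [seen]
{A, B, C, D, E} --2--> {A, B, C, D, E}  [seen]
{A, C, D, E} --0--> {A, B, C, D, E}  [seen]
{A, C, D, E} --1--> {A, B, C, D, E}  [seen]
{A, C, D, E} --2--> {B, C, D, E}  [seen]
Reachable DFA states: {A}, {B, C, D}, {B, C, D, E}, {B, C, E}, {A, B, C, D, E}, {A, C, D, E}.
Accepting DFA states (contain an NFA accepting state): {B, C, D}, {B, C, D, E}, {B, C, E}, {A, B, C, D, E}, {A, C, D, E}.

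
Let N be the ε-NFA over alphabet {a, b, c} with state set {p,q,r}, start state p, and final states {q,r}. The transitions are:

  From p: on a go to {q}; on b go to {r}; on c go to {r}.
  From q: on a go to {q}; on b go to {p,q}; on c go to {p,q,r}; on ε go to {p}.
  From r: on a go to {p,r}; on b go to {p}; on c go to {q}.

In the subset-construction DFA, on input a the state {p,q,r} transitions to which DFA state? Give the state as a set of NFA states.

δ(p,a) = {q}; δ(q,a) = {q}; δ(r,a) = {p,r}.
Union: {p,q,r}.

{p,q,r}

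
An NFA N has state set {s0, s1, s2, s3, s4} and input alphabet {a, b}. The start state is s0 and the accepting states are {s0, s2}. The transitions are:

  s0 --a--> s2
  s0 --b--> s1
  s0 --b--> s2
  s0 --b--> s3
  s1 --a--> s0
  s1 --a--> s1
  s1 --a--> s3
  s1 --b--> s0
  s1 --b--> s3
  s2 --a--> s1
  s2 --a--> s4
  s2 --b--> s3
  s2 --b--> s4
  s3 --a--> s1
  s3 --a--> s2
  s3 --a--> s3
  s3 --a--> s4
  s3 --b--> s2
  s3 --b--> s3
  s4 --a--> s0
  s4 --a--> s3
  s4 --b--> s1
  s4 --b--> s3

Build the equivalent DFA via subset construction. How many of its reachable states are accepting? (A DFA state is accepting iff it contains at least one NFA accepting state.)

8

Start state of the DFA: {s0}.
{s0} --a--> {s2}  [new]
{s0} --b--> {s1, s2, s3}  [new]
{s2} --a--> {s1, s4}  [new]
{s2} --b--> {s3, s4}  [new]
{s1, s2, s3} --a--> {s0, s1, s2, s3, s4}  [new]
{s1, s2, s3} --b--> {s0, s2, s3, s4}  [new]
{s1, s4} --a--> {s0, s1, s3}  [new]
{s1, s4} --b--> {s0, s1, s3}  [seen]
{s3, s4} --a--> {s0, s1, s2, s3, s4}  [seen]
{s3, s4} --b--> {s1, s2, s3}  [seen]
{s0, s1, s2, s3, s4} --a--> {s0, s1, s2, s3, s4}  [seen]
{s0, s1, s2, s3, s4} --b--> {s0, s1, s2, s3, s4}  [seen]
{s0, s2, s3, s4} --a--> {s0, s1, s2, s3, s4}  [seen]
{s0, s2, s3, s4} --b--> {s1, s2, s3, s4}  [new]
{s0, s1, s3} --a--> {s0, s1, s2, s3, s4}  [seen]
{s0, s1, s3} --b--> {s0, s1, s2, s3}  [new]
{s1, s2, s3, s4} --a--> {s0, s1, s2, s3, s4}  [seen]
{s1, s2, s3, s4} --b--> {s0, s1, s2, s3, s4}  [seen]
{s0, s1, s2, s3} --a--> {s0, s1, s2, s3, s4}  [seen]
{s0, s1, s2, s3} --b--> {s0, s1, s2, s3, s4}  [seen]
Reachable DFA states: {s0}, {s2}, {s1, s2, s3}, {s1, s4}, {s3, s4}, {s0, s1, s2, s3, s4}, {s0, s2, s3, s4}, {s0, s1, s3}, {s1, s2, s3, s4}, {s0, s1, s2, s3}.
Accepting DFA states (contain an NFA accepting state): {s0}, {s2}, {s1, s2, s3}, {s0, s1, s2, s3, s4}, {s0, s2, s3, s4}, {s0, s1, s3}, {s1, s2, s3, s4}, {s0, s1, s2, s3}.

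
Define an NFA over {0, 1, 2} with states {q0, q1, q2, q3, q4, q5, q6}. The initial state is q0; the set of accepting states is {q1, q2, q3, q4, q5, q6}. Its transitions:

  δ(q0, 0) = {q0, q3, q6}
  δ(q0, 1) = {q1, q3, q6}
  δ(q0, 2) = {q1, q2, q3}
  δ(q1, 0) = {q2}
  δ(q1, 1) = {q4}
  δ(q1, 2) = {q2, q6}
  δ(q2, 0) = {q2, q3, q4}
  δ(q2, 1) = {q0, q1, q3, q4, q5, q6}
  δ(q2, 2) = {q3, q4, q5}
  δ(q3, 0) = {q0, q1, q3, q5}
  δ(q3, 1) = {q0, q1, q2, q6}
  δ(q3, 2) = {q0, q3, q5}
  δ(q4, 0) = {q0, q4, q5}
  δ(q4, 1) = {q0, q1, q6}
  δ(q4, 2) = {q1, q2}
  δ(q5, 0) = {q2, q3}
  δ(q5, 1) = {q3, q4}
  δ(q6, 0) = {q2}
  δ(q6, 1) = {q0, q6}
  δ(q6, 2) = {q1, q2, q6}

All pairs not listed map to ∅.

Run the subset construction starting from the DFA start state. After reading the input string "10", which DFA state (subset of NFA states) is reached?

Start: {q0}.
δ(q0,1) = {q1, q3, q6}.
Union: {q1, q3, q6}.
After 1: {q1, q3, q6}.
δ(q1,0) = {q2}; δ(q3,0) = {q0, q1, q3, q5}; δ(q6,0) = {q2}.
Union: {q0, q1, q2, q3, q5}.
After 0: {q0, q1, q2, q3, q5}.

{q0, q1, q2, q3, q5}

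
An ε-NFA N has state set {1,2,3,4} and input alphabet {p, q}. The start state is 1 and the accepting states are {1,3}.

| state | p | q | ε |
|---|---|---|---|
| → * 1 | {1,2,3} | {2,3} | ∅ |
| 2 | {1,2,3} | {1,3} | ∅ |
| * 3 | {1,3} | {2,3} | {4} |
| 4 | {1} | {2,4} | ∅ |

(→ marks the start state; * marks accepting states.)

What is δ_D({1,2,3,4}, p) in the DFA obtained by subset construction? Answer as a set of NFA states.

{1,2,3,4}

δ(1,p) = {1,2,3}; δ(2,p) = {1,2,3}; δ(3,p) = {1,3}; δ(4,p) = {1}.
Union: {1,2,3}.
ε-closure gives {1,2,3,4}.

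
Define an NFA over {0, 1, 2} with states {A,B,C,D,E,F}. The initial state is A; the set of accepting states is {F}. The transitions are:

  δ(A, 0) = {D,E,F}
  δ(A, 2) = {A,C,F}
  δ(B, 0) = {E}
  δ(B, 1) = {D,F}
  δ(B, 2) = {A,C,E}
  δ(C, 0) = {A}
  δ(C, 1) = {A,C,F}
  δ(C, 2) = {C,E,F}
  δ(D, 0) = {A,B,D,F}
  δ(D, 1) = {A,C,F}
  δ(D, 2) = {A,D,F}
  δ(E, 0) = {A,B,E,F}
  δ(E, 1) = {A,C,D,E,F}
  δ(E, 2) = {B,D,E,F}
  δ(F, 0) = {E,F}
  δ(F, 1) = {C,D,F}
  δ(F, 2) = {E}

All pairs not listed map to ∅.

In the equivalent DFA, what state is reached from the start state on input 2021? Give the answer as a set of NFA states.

{A,C,D,E,F}

Start: {A}.
δ(A,2) = {A,C,F}.
Union: {A,C,F}.
After 2: {A,C,F}.
δ(A,0) = {D,E,F}; δ(C,0) = {A}; δ(F,0) = {E,F}.
Union: {A,D,E,F}.
After 0: {A,D,E,F}.
δ(A,2) = {A,C,F}; δ(D,2) = {A,D,F}; δ(E,2) = {B,D,E,F}; δ(F,2) = {E}.
Union: {A,B,C,D,E,F}.
After 2: {A,B,C,D,E,F}.
δ(A,1) = ∅; δ(B,1) = {D,F}; δ(C,1) = {A,C,F}; δ(D,1) = {A,C,F}; δ(E,1) = {A,C,D,E,F}; δ(F,1) = {C,D,F}.
Union: {A,C,D,E,F}.
After 1: {A,C,D,E,F}.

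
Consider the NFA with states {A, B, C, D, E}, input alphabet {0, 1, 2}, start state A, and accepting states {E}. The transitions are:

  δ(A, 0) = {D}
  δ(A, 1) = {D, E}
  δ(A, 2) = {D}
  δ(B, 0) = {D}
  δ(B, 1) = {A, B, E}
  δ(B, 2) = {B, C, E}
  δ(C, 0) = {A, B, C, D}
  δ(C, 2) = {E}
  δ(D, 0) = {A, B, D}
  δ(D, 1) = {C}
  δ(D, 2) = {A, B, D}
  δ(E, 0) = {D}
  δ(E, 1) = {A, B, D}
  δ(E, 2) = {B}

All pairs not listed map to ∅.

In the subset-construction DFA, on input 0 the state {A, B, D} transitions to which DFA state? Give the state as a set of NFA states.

{A, B, D}

δ(A,0) = {D}; δ(B,0) = {D}; δ(D,0) = {A, B, D}.
Union: {A, B, D}.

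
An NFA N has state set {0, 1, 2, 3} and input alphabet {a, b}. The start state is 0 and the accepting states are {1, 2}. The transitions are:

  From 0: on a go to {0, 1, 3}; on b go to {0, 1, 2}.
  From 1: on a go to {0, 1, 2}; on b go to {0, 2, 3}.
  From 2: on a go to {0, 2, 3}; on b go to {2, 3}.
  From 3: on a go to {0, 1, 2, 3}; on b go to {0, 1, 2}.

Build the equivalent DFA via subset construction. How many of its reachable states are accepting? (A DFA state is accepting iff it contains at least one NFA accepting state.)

3

Start state of the DFA: {0}.
{0} --a--> {0, 1, 3}  [new]
{0} --b--> {0, 1, 2}  [new]
{0, 1, 3} --a--> {0, 1, 2, 3}  [new]
{0, 1, 3} --b--> {0, 1, 2, 3}  [seen]
{0, 1, 2} --a--> {0, 1, 2, 3}  [seen]
{0, 1, 2} --b--> {0, 1, 2, 3}  [seen]
{0, 1, 2, 3} --a--> {0, 1, 2, 3}  [seen]
{0, 1, 2, 3} --b--> {0, 1, 2, 3}  [seen]
Reachable DFA states: {0}, {0, 1, 3}, {0, 1, 2}, {0, 1, 2, 3}.
Accepting DFA states (contain an NFA accepting state): {0, 1, 3}, {0, 1, 2}, {0, 1, 2, 3}.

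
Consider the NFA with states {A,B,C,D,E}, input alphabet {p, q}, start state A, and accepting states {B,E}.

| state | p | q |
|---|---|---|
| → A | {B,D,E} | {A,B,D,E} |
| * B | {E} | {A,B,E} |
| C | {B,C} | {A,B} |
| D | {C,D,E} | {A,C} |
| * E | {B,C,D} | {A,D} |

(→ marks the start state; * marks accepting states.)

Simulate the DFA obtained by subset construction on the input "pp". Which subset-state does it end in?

Start: {A}.
δ(A,p) = {B,D,E}.
Union: {B,D,E}.
After p: {B,D,E}.
δ(B,p) = {E}; δ(D,p) = {C,D,E}; δ(E,p) = {B,C,D}.
Union: {B,C,D,E}.
After p: {B,C,D,E}.

{B,C,D,E}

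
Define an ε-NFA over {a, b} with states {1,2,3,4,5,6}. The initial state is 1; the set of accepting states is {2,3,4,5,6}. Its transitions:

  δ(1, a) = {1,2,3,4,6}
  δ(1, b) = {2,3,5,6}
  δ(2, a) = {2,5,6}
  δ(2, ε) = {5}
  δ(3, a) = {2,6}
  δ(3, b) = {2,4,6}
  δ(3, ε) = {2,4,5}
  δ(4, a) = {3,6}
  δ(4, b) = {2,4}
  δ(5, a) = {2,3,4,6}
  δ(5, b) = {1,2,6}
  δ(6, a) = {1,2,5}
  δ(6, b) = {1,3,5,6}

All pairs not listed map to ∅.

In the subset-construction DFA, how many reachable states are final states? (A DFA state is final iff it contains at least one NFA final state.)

2

Start state of the DFA: {1} (ε-closure of the NFA start).
{1} --a--> {1,2,3,4,5,6}  [new]
{1} --b--> {2,3,4,5,6}  [new]
{1,2,3,4,5,6} --a--> {1,2,3,4,5,6}  [seen]
{1,2,3,4,5,6} --b--> {1,2,3,4,5,6}  [seen]
{2,3,4,5,6} --a--> {1,2,3,4,5,6}  [seen]
{2,3,4,5,6} --b--> {1,2,3,4,5,6}  [seen]
Reachable DFA states: {1}, {1,2,3,4,5,6}, {2,3,4,5,6}.
Accepting DFA states (contain an NFA accepting state): {1,2,3,4,5,6}, {2,3,4,5,6}.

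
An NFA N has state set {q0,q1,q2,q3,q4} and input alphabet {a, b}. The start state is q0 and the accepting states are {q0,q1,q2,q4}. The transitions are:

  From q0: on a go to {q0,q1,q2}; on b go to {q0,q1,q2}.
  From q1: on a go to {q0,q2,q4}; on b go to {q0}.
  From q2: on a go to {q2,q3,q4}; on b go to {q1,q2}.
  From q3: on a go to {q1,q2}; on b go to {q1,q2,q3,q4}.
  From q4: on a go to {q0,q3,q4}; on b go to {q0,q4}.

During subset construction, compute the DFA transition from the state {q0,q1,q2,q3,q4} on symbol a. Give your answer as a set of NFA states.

δ(q0,a) = {q0,q1,q2}; δ(q1,a) = {q0,q2,q4}; δ(q2,a) = {q2,q3,q4}; δ(q3,a) = {q1,q2}; δ(q4,a) = {q0,q3,q4}.
Union: {q0,q1,q2,q3,q4}.

{q0,q1,q2,q3,q4}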